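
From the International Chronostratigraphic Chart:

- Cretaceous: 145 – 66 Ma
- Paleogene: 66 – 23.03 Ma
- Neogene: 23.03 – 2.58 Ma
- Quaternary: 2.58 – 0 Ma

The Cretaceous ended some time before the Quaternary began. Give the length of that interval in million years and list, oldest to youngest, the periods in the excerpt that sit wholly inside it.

63.42 million years; Paleogene, Neogene

End of Cretaceous = 66 Ma; start of Quaternary = 2.58 Ma.
Gap = 66 − 2.58 = 63.42 Myr.
Periods wholly inside 66–2.58 Ma: Paleogene (66–23.03), Neogene (23.03–2.58).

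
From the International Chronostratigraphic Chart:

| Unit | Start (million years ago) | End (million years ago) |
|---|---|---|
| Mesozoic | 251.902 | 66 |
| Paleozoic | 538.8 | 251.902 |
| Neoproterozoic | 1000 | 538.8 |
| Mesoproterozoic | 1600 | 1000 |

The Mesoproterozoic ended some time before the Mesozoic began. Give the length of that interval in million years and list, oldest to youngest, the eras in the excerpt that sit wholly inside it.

748.098 million years; Neoproterozoic, Paleozoic

End of Mesoproterozoic = 1000 Ma; start of Mesozoic = 251.902 Ma.
Gap = 1000 − 251.902 = 748.098 Myr.
Eras wholly inside 1000–251.902 Ma: Neoproterozoic (1000–538.8), Paleozoic (538.8–251.902).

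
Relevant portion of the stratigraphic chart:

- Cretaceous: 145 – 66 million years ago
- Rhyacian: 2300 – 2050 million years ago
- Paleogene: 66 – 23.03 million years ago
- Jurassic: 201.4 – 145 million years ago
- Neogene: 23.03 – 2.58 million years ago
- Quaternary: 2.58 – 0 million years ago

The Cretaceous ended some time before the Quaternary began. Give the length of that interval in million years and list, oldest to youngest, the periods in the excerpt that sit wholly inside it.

End of Cretaceous = 66 Ma; start of Quaternary = 2.58 Ma.
Gap = 66 − 2.58 = 63.42 Myr.
Periods wholly inside 66–2.58 Ma: Paleogene (66–23.03), Neogene (23.03–2.58).

63.42 million years; Paleogene, Neogene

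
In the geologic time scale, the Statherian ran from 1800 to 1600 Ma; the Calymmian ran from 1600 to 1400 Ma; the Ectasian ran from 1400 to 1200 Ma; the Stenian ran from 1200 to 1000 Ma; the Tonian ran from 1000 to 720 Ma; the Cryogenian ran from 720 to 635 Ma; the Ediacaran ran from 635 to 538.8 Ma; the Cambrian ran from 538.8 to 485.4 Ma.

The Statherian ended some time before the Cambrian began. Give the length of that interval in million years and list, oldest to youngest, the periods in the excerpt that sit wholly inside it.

1061.2 million years; Calymmian, Ectasian, Stenian, Tonian, Cryogenian, Ediacaran

End of Statherian = 1600 Ma; start of Cambrian = 538.8 Ma.
Gap = 1600 − 538.8 = 1061.2 Myr.
Periods wholly inside 1600–538.8 Ma: Calymmian (1600–1400), Ectasian (1400–1200), Stenian (1200–1000), Tonian (1000–720), Cryogenian (720–635), Ediacaran (635–538.8).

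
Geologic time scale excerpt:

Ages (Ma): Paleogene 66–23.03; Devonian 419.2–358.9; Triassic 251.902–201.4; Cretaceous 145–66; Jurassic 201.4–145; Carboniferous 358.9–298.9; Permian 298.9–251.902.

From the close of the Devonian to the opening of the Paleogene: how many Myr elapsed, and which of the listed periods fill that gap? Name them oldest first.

End of Devonian = 358.9 Ma; start of Paleogene = 66 Ma.
Gap = 358.9 − 66 = 292.9 Myr.
Periods wholly inside 358.9–66 Ma: Carboniferous (358.9–298.9), Permian (298.9–251.902), Triassic (251.902–201.4), Jurassic (201.4–145), Cretaceous (145–66).

292.9 million years; Carboniferous, Permian, Triassic, Jurassic, Cretaceous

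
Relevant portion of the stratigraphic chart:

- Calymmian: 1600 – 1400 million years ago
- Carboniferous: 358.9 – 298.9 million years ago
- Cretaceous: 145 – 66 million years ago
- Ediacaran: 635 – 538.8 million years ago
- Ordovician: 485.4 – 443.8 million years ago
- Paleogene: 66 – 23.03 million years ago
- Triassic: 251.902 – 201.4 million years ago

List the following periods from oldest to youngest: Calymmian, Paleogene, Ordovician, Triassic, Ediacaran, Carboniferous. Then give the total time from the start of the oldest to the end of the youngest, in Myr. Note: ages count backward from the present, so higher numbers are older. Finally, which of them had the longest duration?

From the excerpt: Calymmian 1600–1400; Paleogene 66–23.03; Ordovician 485.4–443.8; Triassic 251.902–201.4; Ediacaran 635–538.8; Carboniferous 358.9–298.9 (Ma).
Larger Ma is earlier, so the oldest is Calymmian and the youngest is Paleogene; oldest to youngest: Calymmian, Ediacaran, Ordovician, Carboniferous, Triassic, Paleogene.
Oldest start 1600 minus youngest end 23.03 gives 1576.97 Myr overall.
Individual lengths (start − end): Triassic 50.502; Carboniferous 60; Paleogene 42.97; Calymmian 200; Ordovician 41.6; Ediacaran 96.2. The largest is Calymmian at 200 Myr.

Calymmian → Ediacaran → Ordovician → Carboniferous → Triassic → Paleogene; total span 1576.97 Myr; longest is Calymmian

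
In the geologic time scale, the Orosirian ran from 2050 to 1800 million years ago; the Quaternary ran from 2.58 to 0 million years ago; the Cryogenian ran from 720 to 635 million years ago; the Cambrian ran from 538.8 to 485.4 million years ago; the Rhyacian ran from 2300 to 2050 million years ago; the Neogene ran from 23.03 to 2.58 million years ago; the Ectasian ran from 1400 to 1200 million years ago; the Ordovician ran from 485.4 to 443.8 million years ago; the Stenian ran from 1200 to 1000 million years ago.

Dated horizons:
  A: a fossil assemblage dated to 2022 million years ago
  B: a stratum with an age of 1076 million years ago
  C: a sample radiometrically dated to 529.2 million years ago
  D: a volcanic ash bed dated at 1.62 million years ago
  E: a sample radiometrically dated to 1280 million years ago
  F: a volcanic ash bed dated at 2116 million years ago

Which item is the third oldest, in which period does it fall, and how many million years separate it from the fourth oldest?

Larger Ma means older, so oldest first: F 2116 > A 2022 > E 1280 > B 1076 > C 529.2 > D 1.62.
Counting 3 along gives E (1280 Ma); the excerpt puts that inside the Ectasian, 1400–1200 Ma.
Next in line is B (1076 Ma), and 1280 − 1076 = 204 Myr.

E, in the Ectasian; 204 million years to B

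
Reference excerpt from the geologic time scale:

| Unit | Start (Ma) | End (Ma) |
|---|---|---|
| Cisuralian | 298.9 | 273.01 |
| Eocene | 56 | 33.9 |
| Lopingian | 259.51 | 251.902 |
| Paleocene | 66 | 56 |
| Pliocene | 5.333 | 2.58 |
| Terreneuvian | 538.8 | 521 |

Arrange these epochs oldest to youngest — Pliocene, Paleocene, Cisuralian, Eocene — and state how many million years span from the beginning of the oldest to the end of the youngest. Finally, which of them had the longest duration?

Cisuralian → Paleocene → Eocene → Pliocene; total span 296.32 Myr; longest is Cisuralian

From the excerpt: Pliocene 5.333–2.58; Paleocene 66–56; Cisuralian 298.9–273.01; Eocene 56–33.9 (Ma).
Larger Ma is earlier, so the oldest is Cisuralian and the youngest is Pliocene; oldest to youngest: Cisuralian, Paleocene, Eocene, Pliocene.
Oldest start 298.9 minus youngest end 2.58 gives 296.32 Myr overall.
Individual lengths (start − end): Pliocene 2.753; Cisuralian 25.89; Eocene 22.1; Paleocene 10. The largest is Cisuralian at 25.89 Myr.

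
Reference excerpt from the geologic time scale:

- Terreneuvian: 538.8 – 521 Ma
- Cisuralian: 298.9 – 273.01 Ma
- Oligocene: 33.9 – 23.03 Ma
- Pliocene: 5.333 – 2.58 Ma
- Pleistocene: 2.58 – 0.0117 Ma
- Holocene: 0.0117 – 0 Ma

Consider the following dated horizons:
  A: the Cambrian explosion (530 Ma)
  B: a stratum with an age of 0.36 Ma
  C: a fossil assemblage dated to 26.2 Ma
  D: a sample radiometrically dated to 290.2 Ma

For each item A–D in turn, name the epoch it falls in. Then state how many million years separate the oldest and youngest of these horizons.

A: 530 Ma lies in 538.8–521 Ma, so Terreneuvian.
B: 0.36 Ma lies in 2.58–0.0117 Ma, so Pleistocene.
C: 26.2 Ma lies in 33.9–23.03 Ma, so Oligocene.
D: 290.2 Ma lies in 298.9–273.01 Ma, so Cisuralian.
Oldest = 530 Ma, youngest = 0.36 Ma → span 529.64 Myr.

A — Terreneuvian; B — Pleistocene; C — Oligocene; D — Cisuralian; span 529.64 million years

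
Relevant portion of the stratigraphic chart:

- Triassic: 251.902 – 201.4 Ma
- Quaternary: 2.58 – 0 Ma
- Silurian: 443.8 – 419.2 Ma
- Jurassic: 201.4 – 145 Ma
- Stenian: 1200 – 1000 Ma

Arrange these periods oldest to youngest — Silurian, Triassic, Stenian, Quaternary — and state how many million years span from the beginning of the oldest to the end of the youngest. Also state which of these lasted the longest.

Start ages (Ma): Stenian 1200, Silurian 443.8, Triassic 251.902, Quaternary 2.58.
Ordered oldest to youngest: Stenian, Silurian, Triassic, Quaternary.
Span = 1200 − 0 = 1200 Myr.
Durations: Triassic 50.502, Stenian 200, Silurian 24.6, Quaternary 2.58 → longest is Stenian (200 Myr).

Stenian, Silurian, Triassic, Quaternary; total span 1200 Myr; longest is Stenian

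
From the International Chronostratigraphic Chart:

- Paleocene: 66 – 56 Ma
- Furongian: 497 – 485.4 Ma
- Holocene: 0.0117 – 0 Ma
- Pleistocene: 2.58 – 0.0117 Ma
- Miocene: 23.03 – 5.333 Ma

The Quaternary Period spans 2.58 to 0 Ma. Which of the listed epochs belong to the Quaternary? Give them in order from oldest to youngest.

Epochs with both bounds inside 2.58–0 Ma: Pleistocene (2.58–0.0117), Holocene (0.0117–0).

Pleistocene, Holocene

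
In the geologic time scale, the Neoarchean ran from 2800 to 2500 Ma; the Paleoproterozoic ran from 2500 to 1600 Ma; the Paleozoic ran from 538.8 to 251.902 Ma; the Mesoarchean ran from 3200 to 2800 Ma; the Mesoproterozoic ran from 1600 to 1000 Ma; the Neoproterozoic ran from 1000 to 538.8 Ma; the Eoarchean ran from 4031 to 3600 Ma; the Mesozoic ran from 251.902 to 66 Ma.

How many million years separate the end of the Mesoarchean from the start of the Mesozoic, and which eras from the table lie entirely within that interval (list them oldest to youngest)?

2548.098 million years; Neoarchean, Paleoproterozoic, Mesoproterozoic, Neoproterozoic, Paleozoic

The Mesoarchean closes at 2800 Ma and the Mesozoic opens at 251.902 Ma, so the interval is 2800 − 251.902 = 2548.098 Myr.
An era fits inside if it starts at or after 2800 Ma and ends at or before 251.902 Ma; oldest first that gives Neoarchean, Paleoproterozoic, Mesoproterozoic, Neoproterozoic, Paleozoic.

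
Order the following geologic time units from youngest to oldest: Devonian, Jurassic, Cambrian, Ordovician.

Jurassic, Devonian, Ordovician, Cambrian

Era membership (oldest first within each) — Paleozoic: Cambrian, Ordovician, Devonian; Mesozoic: Jurassic. Paleozoic precedes Mesozoic, which precedes Cenozoic. Concatenating the groups in that era order and then reversing gives youngest to oldest.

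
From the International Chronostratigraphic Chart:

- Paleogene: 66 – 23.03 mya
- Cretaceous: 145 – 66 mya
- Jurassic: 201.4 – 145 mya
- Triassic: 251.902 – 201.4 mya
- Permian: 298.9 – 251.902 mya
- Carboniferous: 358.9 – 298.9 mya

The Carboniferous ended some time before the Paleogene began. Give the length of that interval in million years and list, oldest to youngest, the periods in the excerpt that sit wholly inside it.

End of Carboniferous = 298.9 Ma; start of Paleogene = 66 Ma.
Gap = 298.9 − 66 = 232.9 Myr.
Periods wholly inside 298.9–66 Ma: Permian (298.9–251.902), Triassic (251.902–201.4), Jurassic (201.4–145), Cretaceous (145–66).

232.9 million years; Permian, Triassic, Jurassic, Cretaceous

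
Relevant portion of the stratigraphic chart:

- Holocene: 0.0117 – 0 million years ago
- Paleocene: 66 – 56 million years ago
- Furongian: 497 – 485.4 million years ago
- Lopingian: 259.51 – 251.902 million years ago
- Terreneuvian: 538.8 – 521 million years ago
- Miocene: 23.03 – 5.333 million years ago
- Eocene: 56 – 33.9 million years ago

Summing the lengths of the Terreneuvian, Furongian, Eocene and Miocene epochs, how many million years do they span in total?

Duration is start − end for each: (538.8 − 521) + (497 − 485.4) + (56 − 33.9) + (23.03 − 5.333).
That is 17.8 + 11.6 + 22.1 + 17.697, which totals 69.197 million years.

69.197 million years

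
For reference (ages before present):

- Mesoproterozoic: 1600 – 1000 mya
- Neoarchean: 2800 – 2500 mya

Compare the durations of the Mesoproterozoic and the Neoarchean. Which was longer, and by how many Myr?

Mesoproterozoic: 1600 − 1000 = 600 Myr.
Neoarchean: 2800 − 2500 = 300 Myr.
Difference: 600 − 300 = 300 Myr, so the Mesoproterozoic was longer.

Mesoproterozoic, by 300 million years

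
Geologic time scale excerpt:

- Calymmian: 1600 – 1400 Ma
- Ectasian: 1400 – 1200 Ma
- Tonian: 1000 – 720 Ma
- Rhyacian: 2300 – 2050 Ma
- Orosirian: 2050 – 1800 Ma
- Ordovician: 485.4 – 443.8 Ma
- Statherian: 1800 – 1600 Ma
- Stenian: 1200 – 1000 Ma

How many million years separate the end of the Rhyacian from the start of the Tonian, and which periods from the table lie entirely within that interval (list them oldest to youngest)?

1050 million years; Orosirian, Statherian, Calymmian, Ectasian, Stenian

The Rhyacian closes at 2050 Ma and the Tonian opens at 1000 Ma, so the interval is 2050 − 1000 = 1050 Myr.
A period fits inside if it starts at or after 2050 Ma and ends at or before 1000 Ma; oldest first that gives Orosirian, Statherian, Calymmian, Ectasian, Stenian.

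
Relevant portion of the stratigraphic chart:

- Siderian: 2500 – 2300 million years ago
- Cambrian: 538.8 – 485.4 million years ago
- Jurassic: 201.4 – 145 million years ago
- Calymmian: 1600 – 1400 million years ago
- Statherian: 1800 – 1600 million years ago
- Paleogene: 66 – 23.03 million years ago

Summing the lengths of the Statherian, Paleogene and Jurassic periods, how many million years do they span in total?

299.37 million years

Each duration: Statherian = 200; Paleogene = 42.97; Jurassic = 56.4.
Sum: 200 + 42.97 + 56.4 = 299.37 Myr.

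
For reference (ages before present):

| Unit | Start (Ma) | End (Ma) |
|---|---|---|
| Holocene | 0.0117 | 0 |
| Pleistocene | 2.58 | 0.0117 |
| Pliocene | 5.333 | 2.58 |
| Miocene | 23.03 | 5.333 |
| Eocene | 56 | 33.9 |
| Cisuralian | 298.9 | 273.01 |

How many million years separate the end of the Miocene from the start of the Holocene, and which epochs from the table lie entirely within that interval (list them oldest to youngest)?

5.3213 million years; Pliocene, Pleistocene

The Miocene closes at 5.333 Ma and the Holocene opens at 0.0117 Ma, so the interval is 5.333 − 0.0117 = 5.3213 Myr.
An epoch fits inside if it starts at or after 5.333 Ma and ends at or before 0.0117 Ma; oldest first that gives Pliocene, Pleistocene.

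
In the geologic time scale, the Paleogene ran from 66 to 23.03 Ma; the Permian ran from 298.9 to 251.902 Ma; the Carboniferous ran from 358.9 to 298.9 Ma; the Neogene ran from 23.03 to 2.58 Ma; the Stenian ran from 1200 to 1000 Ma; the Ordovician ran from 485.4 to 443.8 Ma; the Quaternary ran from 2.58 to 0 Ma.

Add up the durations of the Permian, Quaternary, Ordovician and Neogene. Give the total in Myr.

111.628 million years

Duration is start − end for each: (298.9 − 251.902) + (2.58 − 0) + (485.4 − 443.8) + (23.03 − 2.58).
That is 46.998 + 2.58 + 41.6 + 20.45, which totals 111.628 million years.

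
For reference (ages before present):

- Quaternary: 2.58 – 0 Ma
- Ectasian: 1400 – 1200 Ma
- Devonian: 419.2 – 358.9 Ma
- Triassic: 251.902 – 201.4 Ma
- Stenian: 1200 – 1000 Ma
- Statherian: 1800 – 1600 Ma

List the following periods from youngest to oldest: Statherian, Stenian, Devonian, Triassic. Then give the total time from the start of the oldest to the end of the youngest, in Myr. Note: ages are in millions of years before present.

Start ages (Ma): Statherian 1800, Stenian 1200, Devonian 419.2, Triassic 251.902.
Ordered youngest to oldest: Triassic, Devonian, Stenian, Statherian.
Span = 1800 − 201.4 = 1598.6 Myr.

Triassic, Devonian, Stenian, Statherian; total span 1598.6 Myr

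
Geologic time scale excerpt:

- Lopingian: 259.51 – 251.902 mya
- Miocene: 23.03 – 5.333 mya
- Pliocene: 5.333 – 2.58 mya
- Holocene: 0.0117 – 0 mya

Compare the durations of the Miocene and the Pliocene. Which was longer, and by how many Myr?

Miocene, by 14.944 million years

Miocene: 23.03 − 5.333 = 17.697 Myr.
Pliocene: 5.333 − 2.58 = 2.753 Myr.
Difference: 17.697 − 2.753 = 14.944 Myr, so the Miocene was longer.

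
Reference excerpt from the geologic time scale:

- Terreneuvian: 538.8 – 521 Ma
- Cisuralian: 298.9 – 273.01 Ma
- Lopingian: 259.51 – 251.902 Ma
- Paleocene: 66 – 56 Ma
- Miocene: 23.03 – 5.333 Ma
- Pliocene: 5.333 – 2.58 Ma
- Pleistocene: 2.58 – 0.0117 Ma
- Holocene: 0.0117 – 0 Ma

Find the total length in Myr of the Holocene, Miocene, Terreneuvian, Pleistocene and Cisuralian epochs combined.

63.967 million years

Each duration: Holocene = 0.0117; Miocene = 17.697; Terreneuvian = 17.8; Pleistocene = 2.5683; Cisuralian = 25.89.
Sum: 0.0117 + 17.697 + 17.8 + 2.5683 + 25.89 = 63.967 Myr.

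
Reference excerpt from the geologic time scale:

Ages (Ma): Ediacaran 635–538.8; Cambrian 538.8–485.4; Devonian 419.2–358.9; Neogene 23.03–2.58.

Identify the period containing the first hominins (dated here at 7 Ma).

Neogene

7 Ma lies between 23.03 and 2.58 Ma, so it falls in the Neogene.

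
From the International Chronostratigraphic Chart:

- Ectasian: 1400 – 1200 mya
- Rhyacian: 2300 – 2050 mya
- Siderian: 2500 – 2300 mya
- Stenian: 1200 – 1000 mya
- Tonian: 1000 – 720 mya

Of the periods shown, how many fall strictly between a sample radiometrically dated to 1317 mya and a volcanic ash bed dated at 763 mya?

1

1317 Ma sits inside the Ectasian (1400–1200) and 763 Ma inside the Tonian (1000–720); neither of those is wholly between the two dates.
The listed periods lying completely between them are Stenian — 1 in all.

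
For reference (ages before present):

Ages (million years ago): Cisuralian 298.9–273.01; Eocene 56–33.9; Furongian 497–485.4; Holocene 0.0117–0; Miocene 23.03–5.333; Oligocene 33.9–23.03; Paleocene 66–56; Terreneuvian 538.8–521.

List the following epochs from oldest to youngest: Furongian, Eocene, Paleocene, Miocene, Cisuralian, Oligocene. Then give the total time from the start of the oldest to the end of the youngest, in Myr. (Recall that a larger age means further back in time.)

From the excerpt: Furongian 497–485.4; Eocene 56–33.9; Paleocene 66–56; Miocene 23.03–5.333; Cisuralian 298.9–273.01; Oligocene 33.9–23.03 (Ma).
Larger Ma is earlier, so the oldest is Furongian and the youngest is Miocene; oldest to youngest: Furongian, Cisuralian, Paleocene, Eocene, Oligocene, Miocene.
Oldest start 497 minus youngest end 5.333 gives 491.667 Myr overall.

Furongian, Cisuralian, Paleocene, Eocene, Oligocene, Miocene; total span 491.667 Myr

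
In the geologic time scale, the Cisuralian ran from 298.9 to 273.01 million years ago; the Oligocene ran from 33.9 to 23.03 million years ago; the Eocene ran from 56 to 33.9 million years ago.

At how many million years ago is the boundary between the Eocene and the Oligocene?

33.9 million years ago

The Eocene ends and the Oligocene begins at 33.9 million years ago.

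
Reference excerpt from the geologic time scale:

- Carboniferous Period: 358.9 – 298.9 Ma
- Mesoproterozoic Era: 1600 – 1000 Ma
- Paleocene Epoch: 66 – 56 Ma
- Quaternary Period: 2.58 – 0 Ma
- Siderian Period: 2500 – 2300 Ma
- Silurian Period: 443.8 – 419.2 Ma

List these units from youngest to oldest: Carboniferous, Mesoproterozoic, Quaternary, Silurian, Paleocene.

Quaternary → Paleocene → Carboniferous → Silurian → Mesoproterozoic

Sorting by start age (ascending Ma, since larger Ma = older): Quaternary start 2.58, Paleocene start 66, Carboniferous start 358.9, Silurian start 443.8, Mesoproterozoic start 1600.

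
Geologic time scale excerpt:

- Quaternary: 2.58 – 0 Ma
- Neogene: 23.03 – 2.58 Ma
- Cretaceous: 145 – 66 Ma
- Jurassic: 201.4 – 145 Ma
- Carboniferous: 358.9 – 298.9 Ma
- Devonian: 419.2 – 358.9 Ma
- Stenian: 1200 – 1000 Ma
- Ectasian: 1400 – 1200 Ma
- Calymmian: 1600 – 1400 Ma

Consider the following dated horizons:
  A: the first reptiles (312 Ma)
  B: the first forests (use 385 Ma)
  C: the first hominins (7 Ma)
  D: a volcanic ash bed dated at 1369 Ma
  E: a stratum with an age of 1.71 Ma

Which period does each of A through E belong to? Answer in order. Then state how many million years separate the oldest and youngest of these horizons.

A — Carboniferous; B — Devonian; C — Neogene; D — Ectasian; E — Quaternary; span 1367.29 million years

A: 312 Ma lies in 358.9–298.9 Ma, so Carboniferous.
B: 385 Ma lies in 419.2–358.9 Ma, so Devonian.
C: 7 Ma lies in 23.03–2.58 Ma, so Neogene.
D: 1369 Ma lies in 1400–1200 Ma, so Ectasian.
E: 1.71 Ma lies in 2.58–0 Ma, so Quaternary.
Oldest = 1369 Ma, youngest = 1.71 Ma → span 1367.29 Myr.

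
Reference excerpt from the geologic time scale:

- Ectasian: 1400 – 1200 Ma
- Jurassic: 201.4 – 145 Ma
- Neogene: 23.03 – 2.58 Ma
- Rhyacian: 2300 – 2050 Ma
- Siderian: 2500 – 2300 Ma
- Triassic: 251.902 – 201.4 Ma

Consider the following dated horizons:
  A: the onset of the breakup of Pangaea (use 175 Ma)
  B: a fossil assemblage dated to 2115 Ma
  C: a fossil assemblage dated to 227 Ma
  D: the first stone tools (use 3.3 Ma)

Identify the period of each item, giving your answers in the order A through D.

A — Jurassic; B — Rhyacian; C — Triassic; D — Neogene

A: 175 Ma lies in 201.4–145 Ma, so Jurassic.
B: 2115 Ma lies in 2300–2050 Ma, so Rhyacian.
C: 227 Ma lies in 251.902–201.4 Ma, so Triassic.
D: 3.3 Ma lies in 23.03–2.58 Ma, so Neogene.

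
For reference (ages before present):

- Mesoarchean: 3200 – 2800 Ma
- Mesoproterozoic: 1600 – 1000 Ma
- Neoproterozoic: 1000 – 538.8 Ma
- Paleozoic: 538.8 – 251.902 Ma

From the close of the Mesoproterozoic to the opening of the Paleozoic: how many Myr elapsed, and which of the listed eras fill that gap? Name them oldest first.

End of Mesoproterozoic = 1000 Ma; start of Paleozoic = 538.8 Ma.
Gap = 1000 − 538.8 = 461.2 Myr.
Eras wholly inside 1000–538.8 Ma: Neoproterozoic (1000–538.8).

461.2 million years; Neoproterozoic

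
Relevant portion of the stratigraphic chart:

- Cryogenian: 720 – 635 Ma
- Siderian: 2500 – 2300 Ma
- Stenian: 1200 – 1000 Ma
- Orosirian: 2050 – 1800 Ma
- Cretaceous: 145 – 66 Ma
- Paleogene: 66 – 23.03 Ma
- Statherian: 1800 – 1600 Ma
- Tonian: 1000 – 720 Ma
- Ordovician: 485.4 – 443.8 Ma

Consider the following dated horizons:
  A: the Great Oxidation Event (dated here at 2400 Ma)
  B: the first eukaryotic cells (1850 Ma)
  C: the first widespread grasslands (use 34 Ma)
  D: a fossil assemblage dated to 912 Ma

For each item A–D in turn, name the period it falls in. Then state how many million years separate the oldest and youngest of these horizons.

A: 2400 Ma lies in 2500–2300 Ma, so Siderian.
B: 1850 Ma lies in 2050–1800 Ma, so Orosirian.
C: 34 Ma lies in 66–23.03 Ma, so Paleogene.
D: 912 Ma lies in 1000–720 Ma, so Tonian.
Oldest = 2400 Ma, youngest = 34 Ma → span 2366 Myr.

A — Siderian; B — Orosirian; C — Paleogene; D — Tonian; span 2366 million years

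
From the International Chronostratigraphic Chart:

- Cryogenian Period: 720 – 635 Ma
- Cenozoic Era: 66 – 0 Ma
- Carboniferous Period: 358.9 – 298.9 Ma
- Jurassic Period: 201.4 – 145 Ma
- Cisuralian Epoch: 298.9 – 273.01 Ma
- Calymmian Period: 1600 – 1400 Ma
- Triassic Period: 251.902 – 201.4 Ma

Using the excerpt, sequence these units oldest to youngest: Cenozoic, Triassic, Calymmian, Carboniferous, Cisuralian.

Calymmian → Carboniferous → Cisuralian → Triassic → Cenozoic

Sorting by start age (descending Ma, since larger Ma = older): Calymmian began 1600, Carboniferous began 358.9, Cisuralian began 298.9, Triassic began 251.902, Cenozoic began 66.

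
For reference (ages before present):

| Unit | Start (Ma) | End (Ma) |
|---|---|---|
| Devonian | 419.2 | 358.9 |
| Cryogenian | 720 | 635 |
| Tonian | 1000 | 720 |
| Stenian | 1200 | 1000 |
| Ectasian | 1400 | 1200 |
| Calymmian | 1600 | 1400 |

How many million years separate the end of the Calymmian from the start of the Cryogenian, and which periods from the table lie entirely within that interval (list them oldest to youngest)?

680 million years; Ectasian, Stenian, Tonian

The Calymmian closes at 1400 Ma and the Cryogenian opens at 720 Ma, so the interval is 1400 − 720 = 680 Myr.
A period fits inside if it starts at or after 1400 Ma and ends at or before 720 Ma; oldest first that gives Ectasian, Stenian, Tonian.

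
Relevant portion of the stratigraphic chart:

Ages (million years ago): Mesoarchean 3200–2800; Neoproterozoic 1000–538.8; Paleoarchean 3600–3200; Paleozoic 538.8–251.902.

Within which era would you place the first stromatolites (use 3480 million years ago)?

Paleoarchean

3480 Ma lies between 3600 and 3200 Ma, so it falls in the Paleoarchean.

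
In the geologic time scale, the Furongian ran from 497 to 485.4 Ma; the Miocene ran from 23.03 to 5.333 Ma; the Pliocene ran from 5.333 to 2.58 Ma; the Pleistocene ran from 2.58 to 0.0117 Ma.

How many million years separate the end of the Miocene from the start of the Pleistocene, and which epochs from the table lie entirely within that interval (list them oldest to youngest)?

2.753 million years; Pliocene

End of Miocene = 5.333 Ma; start of Pleistocene = 2.58 Ma.
Gap = 5.333 − 2.58 = 2.753 Myr.
Epochs wholly inside 5.333–2.58 Ma: Pliocene (5.333–2.58).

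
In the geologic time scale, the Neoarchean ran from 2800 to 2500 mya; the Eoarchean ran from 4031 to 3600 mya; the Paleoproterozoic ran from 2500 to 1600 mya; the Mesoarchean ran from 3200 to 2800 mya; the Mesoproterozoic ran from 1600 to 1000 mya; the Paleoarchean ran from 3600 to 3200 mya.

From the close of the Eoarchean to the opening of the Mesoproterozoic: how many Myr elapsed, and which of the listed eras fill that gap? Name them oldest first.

2000 million years; Paleoarchean, Mesoarchean, Neoarchean, Paleoproterozoic

The Eoarchean closes at 3600 Ma and the Mesoproterozoic opens at 1600 Ma, so the interval is 3600 − 1600 = 2000 Myr.
An era fits inside if it starts at or after 3600 Ma and ends at or before 1600 Ma; oldest first that gives Paleoarchean, Mesoarchean, Neoarchean, Paleoproterozoic.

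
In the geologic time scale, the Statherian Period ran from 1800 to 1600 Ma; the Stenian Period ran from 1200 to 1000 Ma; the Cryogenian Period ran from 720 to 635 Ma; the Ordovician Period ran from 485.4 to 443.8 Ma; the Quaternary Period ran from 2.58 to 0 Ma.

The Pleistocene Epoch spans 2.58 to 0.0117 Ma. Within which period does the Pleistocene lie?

Quaternary

The Pleistocene (2.58–0.0117 Ma) lies entirely within 2.58–0 Ma, the Quaternary Period.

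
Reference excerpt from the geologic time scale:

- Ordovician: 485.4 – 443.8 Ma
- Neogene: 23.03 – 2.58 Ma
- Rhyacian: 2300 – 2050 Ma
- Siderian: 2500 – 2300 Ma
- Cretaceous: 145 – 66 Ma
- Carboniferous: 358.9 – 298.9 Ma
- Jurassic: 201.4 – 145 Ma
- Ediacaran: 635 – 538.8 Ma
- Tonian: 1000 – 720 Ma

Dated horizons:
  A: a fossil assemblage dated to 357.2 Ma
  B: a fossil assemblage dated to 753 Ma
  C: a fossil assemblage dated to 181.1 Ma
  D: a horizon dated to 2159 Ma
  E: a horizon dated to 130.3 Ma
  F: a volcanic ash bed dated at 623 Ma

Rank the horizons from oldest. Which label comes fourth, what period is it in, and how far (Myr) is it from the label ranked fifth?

A, in the Carboniferous; 176.1 million years to C

Larger Ma means older, so oldest first: D 2159 > B 753 > F 623 > A 357.2 > C 181.1 > E 130.3.
Counting 4 along gives A (357.2 Ma); the excerpt puts that inside the Carboniferous, 358.9–298.9 Ma.
Next in line is C (181.1 Ma), and 357.2 − 181.1 = 176.1 Myr.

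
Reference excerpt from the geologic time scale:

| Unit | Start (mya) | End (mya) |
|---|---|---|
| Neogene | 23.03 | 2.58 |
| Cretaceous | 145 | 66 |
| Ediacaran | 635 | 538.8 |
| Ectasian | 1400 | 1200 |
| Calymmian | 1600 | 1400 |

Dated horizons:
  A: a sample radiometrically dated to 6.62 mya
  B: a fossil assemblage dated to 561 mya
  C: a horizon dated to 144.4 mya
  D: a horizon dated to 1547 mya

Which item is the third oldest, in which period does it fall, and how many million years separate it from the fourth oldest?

C, in the Cretaceous; 137.78 million years to A

Larger Ma means older, so oldest first: D 1547 > B 561 > C 144.4 > A 6.62.
Counting 3 along gives C (144.4 Ma); the excerpt puts that inside the Cretaceous, 145–66 Ma.
Next in line is A (6.62 Ma), and 144.4 − 6.62 = 137.78 Myr.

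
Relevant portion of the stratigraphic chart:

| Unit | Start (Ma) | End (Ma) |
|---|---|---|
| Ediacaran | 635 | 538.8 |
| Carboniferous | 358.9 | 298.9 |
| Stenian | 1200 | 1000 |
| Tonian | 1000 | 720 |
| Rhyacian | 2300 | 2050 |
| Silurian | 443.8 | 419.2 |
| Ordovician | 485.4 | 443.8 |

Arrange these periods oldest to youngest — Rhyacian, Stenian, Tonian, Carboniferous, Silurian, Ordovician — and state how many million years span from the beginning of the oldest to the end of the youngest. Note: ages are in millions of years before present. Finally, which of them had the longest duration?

From the excerpt: Rhyacian 2300–2050; Stenian 1200–1000; Tonian 1000–720; Carboniferous 358.9–298.9; Silurian 443.8–419.2; Ordovician 485.4–443.8 (Ma).
Larger Ma is earlier, so the oldest is Rhyacian and the youngest is Carboniferous; oldest to youngest: Rhyacian, Stenian, Tonian, Ordovician, Silurian, Carboniferous.
Oldest start 2300 minus youngest end 298.9 gives 2001.1 Myr overall.
Individual lengths (start − end): Stenian 200; Rhyacian 250; Tonian 280; Ordovician 41.6; Silurian 24.6; Carboniferous 60. The largest is Tonian at 280 Myr.

Rhyacian → Stenian → Tonian → Ordovician → Silurian → Carboniferous; total span 2001.1 Myr; longest is Tonian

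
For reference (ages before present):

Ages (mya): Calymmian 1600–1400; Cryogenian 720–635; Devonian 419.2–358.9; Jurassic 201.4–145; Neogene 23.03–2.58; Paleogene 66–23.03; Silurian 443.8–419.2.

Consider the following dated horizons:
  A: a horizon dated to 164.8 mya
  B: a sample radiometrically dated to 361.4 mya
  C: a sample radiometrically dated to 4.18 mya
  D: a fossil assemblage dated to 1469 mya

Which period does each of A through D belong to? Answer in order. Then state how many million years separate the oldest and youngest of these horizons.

A — Jurassic; B — Devonian; C — Neogene; D — Calymmian; span 1464.82 million years

A: 164.8 Ma lies in 201.4–145 Ma, so Jurassic.
B: 361.4 Ma lies in 419.2–358.9 Ma, so Devonian.
C: 4.18 Ma lies in 23.03–2.58 Ma, so Neogene.
D: 1469 Ma lies in 1600–1400 Ma, so Calymmian.
Oldest = 1469 Ma, youngest = 4.18 Ma → span 1464.82 Myr.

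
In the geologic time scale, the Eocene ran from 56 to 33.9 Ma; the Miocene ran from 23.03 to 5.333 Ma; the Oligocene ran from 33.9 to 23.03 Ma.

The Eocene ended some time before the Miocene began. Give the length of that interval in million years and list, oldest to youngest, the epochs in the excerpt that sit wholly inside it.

10.87 million years; Oligocene

End of Eocene = 33.9 Ma; start of Miocene = 23.03 Ma.
Gap = 33.9 − 23.03 = 10.87 Myr.
Epochs wholly inside 33.9–23.03 Ma: Oligocene (33.9–23.03).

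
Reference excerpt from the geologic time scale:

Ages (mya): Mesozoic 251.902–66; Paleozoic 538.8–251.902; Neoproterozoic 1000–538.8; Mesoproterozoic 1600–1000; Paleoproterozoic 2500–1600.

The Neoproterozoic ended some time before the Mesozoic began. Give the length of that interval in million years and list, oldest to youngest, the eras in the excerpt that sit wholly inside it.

The Neoproterozoic closes at 538.8 Ma and the Mesozoic opens at 251.902 Ma, so the interval is 538.8 − 251.902 = 286.898 Myr.
An era fits inside if it starts at or after 538.8 Ma and ends at or before 251.902 Ma; oldest first that gives Paleozoic.

286.898 million years; Paleozoic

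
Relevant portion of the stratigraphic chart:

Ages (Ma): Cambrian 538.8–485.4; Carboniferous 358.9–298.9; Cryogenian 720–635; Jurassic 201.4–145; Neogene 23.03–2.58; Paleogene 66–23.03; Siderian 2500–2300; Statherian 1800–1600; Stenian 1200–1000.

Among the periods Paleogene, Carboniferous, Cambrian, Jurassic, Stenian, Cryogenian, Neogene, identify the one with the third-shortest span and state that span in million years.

Cambrian, 53.4 million years

Start − end for each: Paleogene 66 − 23.03 = 42.97; Carboniferous 358.9 − 298.9 = 60; Cambrian 538.8 − 485.4 = 53.4; Jurassic 201.4 − 145 = 56.4; Stenian 1200 − 1000 = 200; Cryogenian 720 − 635 = 85; Neogene 23.03 − 2.58 = 20.45.
Ranking these from shortest: Neogene < Paleogene < Cambrian < Jurassic < Carboniferous < Cryogenian < Stenian.
Position 3 in that ranking is Cambrian, which lasted 53.4 Myr.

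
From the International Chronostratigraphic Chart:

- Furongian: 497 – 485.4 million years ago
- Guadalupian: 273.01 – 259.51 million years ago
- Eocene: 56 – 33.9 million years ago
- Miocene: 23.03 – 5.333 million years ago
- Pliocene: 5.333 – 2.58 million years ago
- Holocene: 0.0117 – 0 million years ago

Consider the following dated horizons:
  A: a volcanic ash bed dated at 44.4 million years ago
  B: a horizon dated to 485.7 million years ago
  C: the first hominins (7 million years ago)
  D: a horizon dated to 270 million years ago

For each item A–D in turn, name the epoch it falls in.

Match each age against the start–end ranges in the excerpt: A = 44.4 Ma → Eocene (56–33.9); B = 485.7 Ma → Furongian (497–485.4); C = 7 Ma → Miocene (23.03–5.333); D = 270 Ma → Guadalupian (273.01–259.51).

A — Eocene; B — Furongian; C — Miocene; D — Guadalupian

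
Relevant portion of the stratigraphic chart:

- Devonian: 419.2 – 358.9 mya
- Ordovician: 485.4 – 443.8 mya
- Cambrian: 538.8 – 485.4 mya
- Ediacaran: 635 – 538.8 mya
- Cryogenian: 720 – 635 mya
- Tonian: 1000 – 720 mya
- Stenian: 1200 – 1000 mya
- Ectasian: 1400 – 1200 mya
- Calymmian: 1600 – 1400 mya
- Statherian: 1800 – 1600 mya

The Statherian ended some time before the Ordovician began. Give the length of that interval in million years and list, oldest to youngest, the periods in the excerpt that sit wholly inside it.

The Statherian closes at 1600 Ma and the Ordovician opens at 485.4 Ma, so the interval is 1600 − 485.4 = 1114.6 Myr.
A period fits inside if it starts at or after 1600 Ma and ends at or before 485.4 Ma; oldest first that gives Calymmian, Ectasian, Stenian, Tonian, Cryogenian, Ediacaran, Cambrian.

1114.6 million years; Calymmian, Ectasian, Stenian, Tonian, Cryogenian, Ediacaran, Cambrian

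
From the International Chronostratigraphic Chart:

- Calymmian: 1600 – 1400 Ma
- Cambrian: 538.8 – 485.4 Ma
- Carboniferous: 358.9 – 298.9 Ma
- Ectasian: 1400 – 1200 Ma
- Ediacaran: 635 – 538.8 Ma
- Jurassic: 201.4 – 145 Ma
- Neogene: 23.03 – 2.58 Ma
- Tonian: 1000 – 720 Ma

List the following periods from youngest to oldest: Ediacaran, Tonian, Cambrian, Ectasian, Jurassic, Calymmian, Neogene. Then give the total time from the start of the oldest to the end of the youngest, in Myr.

Neogene → Jurassic → Cambrian → Ediacaran → Tonian → Ectasian → Calymmian; total span 1597.42 Myr

Start ages (Ma): Calymmian 1600, Ectasian 1400, Tonian 1000, Ediacaran 635, Cambrian 538.8, Jurassic 201.4, Neogene 23.03.
Ordered youngest to oldest: Neogene, Jurassic, Cambrian, Ediacaran, Tonian, Ectasian, Calymmian.
Span = 1600 − 2.58 = 1597.42 Myr.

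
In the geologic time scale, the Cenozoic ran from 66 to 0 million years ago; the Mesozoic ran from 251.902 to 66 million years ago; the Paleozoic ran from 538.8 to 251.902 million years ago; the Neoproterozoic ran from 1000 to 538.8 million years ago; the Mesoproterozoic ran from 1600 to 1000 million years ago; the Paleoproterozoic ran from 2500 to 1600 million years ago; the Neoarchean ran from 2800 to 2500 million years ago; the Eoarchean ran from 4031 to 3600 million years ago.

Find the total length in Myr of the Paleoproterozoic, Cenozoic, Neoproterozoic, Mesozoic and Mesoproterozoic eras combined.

2213.102 million years

Each duration: Paleoproterozoic = 900; Cenozoic = 66; Neoproterozoic = 461.2; Mesozoic = 185.902; Mesoproterozoic = 600.
Sum: 900 + 66 + 461.2 + 185.902 + 600 = 2213.102 Myr.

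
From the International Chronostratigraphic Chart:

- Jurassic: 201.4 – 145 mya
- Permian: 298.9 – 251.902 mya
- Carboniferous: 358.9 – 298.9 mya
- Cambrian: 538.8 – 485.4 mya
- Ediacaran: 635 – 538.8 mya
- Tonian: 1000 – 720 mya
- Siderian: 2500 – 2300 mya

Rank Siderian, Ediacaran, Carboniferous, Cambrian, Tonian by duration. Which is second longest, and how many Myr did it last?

Durations: Siderian 200; Ediacaran 96.2; Carboniferous 60; Cambrian 53.4; Tonian 280 Myr.
Sorted longest-first: Tonian (280), Siderian (200), Ediacaran (96.2), Carboniferous (60), Cambrian (53.4).
The second longest is Siderian at 200 Myr.

Siderian, 200 million years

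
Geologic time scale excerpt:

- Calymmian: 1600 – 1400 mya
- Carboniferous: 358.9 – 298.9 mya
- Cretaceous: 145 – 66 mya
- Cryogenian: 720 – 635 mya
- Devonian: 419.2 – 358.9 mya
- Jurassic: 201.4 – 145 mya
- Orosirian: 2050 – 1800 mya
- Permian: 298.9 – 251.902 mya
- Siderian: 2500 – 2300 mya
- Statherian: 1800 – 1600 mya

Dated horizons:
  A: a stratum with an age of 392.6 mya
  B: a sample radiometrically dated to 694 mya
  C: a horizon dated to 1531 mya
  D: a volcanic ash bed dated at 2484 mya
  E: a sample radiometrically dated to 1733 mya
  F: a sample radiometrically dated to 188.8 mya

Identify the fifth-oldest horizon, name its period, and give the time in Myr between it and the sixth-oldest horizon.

A, in the Devonian; 203.8 million years to F

Larger Ma means older, so oldest first: D 2484 > E 1733 > C 1531 > B 694 > A 392.6 > F 188.8.
Counting 5 along gives A (392.6 Ma); the excerpt puts that inside the Devonian, 419.2–358.9 Ma.
Next in line is F (188.8 Ma), and 392.6 − 188.8 = 203.8 Myr.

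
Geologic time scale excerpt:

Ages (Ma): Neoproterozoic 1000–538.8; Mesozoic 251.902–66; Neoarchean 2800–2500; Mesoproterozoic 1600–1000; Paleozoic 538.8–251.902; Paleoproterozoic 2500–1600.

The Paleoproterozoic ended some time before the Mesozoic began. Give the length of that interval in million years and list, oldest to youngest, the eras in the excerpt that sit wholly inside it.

1348.098 million years; Mesoproterozoic, Neoproterozoic, Paleozoic

The Paleoproterozoic closes at 1600 Ma and the Mesozoic opens at 251.902 Ma, so the interval is 1600 − 251.902 = 1348.098 Myr.
An era fits inside if it starts at or after 1600 Ma and ends at or before 251.902 Ma; oldest first that gives Mesoproterozoic, Neoproterozoic, Paleozoic.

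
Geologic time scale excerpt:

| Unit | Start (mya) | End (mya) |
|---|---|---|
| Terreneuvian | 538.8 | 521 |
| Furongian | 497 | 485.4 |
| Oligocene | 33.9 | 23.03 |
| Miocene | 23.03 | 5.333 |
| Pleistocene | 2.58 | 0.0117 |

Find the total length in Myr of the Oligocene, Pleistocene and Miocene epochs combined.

31.1353 million years

Duration is start − end for each: (33.9 − 23.03) + (2.58 − 0.0117) + (23.03 − 5.333).
That is 10.87 + 2.5683 + 17.697, which totals 31.1353 million years.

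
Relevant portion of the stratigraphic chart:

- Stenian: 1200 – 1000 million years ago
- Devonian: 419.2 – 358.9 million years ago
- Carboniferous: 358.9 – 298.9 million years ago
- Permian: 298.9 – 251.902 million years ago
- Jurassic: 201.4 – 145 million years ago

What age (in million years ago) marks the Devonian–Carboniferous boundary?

The Devonian ends and the Carboniferous begins at 358.9 million years ago.

358.9 million years ago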